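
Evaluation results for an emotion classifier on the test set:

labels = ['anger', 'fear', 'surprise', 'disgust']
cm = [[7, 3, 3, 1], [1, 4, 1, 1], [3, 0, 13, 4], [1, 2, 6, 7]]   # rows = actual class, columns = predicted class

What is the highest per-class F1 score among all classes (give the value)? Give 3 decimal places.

0.605

Per-class F1 score (2·TP/(2·TP+FP+FN)):
  anger: TP=7, FP=1+3+1=5, FN=3+3+1=7 → 14/26 = 0.5385
  fear: TP=4, FP=3+0+2=5, FN=1+1+1=3 → 8/16 = 0.5000
  surprise: TP=13, FP=3+1+6=10, FN=3+0+4=7 → 26/43 = 0.6047
  disgust: TP=7, FP=1+1+4=6, FN=1+2+6=9 → 14/29 = 0.4828
Highest is class 'surprise' with F1 score = 0.605.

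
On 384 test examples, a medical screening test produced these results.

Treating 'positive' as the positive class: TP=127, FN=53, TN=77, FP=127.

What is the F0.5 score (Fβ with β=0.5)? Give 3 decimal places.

Fβ = (1+β²)·TP / ((1+β²)·TP + β²·FN + FP), with β²=1/4
= 1.25·127 / (1.25·127 + 0.25·53 + 127) = 0.531

0.531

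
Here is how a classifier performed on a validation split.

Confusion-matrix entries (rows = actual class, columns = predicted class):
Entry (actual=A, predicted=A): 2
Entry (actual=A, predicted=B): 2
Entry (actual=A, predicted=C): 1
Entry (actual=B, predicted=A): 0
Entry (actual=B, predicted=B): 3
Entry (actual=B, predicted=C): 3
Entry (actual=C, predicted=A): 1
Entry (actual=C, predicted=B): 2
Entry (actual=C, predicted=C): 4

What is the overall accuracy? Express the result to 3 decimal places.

0.500

Accuracy = trace / total = (2+3+4=9) / 18 = 9/18 = 0.500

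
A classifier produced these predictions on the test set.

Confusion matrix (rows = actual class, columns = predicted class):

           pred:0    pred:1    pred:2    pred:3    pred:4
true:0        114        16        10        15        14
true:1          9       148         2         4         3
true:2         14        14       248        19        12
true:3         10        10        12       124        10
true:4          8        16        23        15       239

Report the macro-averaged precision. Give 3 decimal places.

Per-class precision (TP/(TP+FP)):
  0: TP=114, FP=9+14+10+8=41 → 114/155 = 0.7355
  1: TP=148, FP=16+14+10+16=56 → 148/204 = 0.7255
  2: TP=248, FP=10+2+12+23=47 → 248/295 = 0.8407
  3: TP=124, FP=15+4+19+15=53 → 124/177 = 0.7006
  4: TP=239, FP=14+3+12+10=39 → 239/278 = 0.8597
Macro-precision = mean = (0.7355 + 0.7255 + 0.8407 + 0.7006 + 0.8597) / 5 = 0.772

0.772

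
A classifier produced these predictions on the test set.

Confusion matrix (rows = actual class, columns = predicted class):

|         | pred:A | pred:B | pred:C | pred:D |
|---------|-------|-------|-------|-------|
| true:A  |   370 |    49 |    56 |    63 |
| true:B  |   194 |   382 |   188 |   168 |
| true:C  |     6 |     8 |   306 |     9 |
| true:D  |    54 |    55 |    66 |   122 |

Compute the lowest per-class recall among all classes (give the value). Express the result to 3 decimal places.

Per-class recall (TP/(TP+FN)):
  A: TP=370, FN=49+56+63=168 → 370/538 = 0.6877
  B: TP=382, FN=194+188+168=550 → 382/932 = 0.4099
  C: TP=306, FN=6+8+9=23 → 306/329 = 0.9301
  D: TP=122, FN=54+55+66=175 → 122/297 = 0.4108
Lowest is class 'B' with recall = 0.410.

0.410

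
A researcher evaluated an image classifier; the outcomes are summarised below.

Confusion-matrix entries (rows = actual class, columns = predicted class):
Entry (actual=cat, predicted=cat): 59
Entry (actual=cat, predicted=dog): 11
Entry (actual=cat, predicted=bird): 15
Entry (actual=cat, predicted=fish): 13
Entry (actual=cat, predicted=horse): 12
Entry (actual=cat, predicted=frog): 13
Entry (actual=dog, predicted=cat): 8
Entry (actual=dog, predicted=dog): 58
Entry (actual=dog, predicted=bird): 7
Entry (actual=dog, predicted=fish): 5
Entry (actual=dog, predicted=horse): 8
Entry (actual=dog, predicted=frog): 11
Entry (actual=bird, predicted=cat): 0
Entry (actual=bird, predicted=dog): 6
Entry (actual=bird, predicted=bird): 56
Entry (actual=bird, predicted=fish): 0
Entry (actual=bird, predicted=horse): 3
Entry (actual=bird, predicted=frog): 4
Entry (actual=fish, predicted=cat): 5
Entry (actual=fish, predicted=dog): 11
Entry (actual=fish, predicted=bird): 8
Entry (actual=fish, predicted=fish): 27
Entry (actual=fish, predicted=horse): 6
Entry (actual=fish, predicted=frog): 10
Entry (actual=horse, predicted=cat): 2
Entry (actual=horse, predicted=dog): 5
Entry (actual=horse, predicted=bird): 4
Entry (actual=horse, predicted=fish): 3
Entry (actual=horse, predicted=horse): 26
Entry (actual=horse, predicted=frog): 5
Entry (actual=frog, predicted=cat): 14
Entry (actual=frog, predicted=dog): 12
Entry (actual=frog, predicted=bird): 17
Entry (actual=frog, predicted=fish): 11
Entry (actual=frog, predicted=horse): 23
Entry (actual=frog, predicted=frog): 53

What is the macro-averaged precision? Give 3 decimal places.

Per-class precision (TP/(TP+FP)):
  cat: TP=59, FP=8+0+5+2+14=29 → 59/88 = 0.6705
  dog: TP=58, FP=11+6+11+5+12=45 → 58/103 = 0.5631
  bird: TP=56, FP=15+7+8+4+17=51 → 56/107 = 0.5234
  fish: TP=27, FP=13+5+0+3+11=32 → 27/59 = 0.4576
  horse: TP=26, FP=12+8+3+6+23=52 → 26/78 = 0.3333
  frog: TP=53, FP=13+11+4+10+5=43 → 53/96 = 0.5521
Macro-precision = mean = (0.6705 + 0.5631 + 0.5234 + 0.4576 + 0.3333 + 0.5521) / 6 = 0.517

0.517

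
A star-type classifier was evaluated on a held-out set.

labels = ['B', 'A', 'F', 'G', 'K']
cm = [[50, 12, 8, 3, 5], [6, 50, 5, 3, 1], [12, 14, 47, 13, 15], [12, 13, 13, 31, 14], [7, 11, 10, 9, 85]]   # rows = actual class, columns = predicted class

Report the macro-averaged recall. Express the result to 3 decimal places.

Per-class recall (TP/(TP+FN)):
  B: TP=50, FN=12+8+3+5=28 → 50/78 = 0.6410
  A: TP=50, FN=6+5+3+1=15 → 50/65 = 0.7692
  F: TP=47, FN=12+14+13+15=54 → 47/101 = 0.4653
  G: TP=31, FN=12+13+13+14=52 → 31/83 = 0.3735
  K: TP=85, FN=7+11+10+9=37 → 85/122 = 0.6967
Macro-recall = mean = (0.6410 + 0.7692 + 0.4653 + 0.3735 + 0.6967) / 5 = 0.589

0.589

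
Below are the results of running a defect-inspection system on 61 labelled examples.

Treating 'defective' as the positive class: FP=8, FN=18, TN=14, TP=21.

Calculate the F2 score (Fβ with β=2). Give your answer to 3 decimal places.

0.568

Fβ = (1+β²)·TP / ((1+β²)·TP + β²·FN + FP), with β²=4
= 5·21 / (5·21 + 4·18 + 8) = 0.568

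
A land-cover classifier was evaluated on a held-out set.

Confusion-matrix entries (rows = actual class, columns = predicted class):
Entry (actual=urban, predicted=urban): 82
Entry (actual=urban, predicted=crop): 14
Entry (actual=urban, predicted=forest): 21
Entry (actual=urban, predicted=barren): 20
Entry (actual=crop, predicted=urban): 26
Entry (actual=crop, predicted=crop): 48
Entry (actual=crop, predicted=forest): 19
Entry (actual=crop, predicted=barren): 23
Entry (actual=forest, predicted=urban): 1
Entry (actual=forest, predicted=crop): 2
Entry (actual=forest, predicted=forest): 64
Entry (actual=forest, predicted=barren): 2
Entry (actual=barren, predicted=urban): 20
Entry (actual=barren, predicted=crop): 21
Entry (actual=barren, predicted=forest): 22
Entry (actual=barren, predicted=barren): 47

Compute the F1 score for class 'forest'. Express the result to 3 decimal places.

0.656

Treat 'forest' as positive and all other classes as negative.
F1 score = 2·TP/(2·TP+FP+FN).
forest: TP=64, FP=21+19+22=62, FN=1+2+2=5 → 128/195 = 0.6564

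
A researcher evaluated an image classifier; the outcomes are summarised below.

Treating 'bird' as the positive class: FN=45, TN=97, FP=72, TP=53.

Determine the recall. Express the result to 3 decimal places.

0.541

Recall = TP/(TP+FN) = 53/(53+45) = 53/98 = 0.541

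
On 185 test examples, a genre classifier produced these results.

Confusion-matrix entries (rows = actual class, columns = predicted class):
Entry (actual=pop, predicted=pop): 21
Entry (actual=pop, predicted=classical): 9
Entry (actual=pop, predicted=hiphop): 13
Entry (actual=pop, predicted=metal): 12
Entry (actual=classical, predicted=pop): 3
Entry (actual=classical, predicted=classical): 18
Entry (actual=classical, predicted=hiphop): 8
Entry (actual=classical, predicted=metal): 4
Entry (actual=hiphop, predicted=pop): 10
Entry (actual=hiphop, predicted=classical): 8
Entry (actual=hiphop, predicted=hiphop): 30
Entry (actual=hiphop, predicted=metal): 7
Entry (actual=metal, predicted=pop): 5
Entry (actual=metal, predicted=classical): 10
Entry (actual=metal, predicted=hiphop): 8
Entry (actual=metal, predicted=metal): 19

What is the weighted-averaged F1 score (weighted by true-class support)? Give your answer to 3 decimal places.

0.474

Per-class F1 score (2·TP/(2·TP+FP+FN)):
  pop: TP=21, FP=3+10+5=18, FN=9+13+12=34 → 42/94 = 0.4468
  classical: TP=18, FP=9+8+10=27, FN=3+8+4=15 → 36/78 = 0.4615
  hiphop: TP=30, FP=13+8+8=29, FN=10+8+7=25 → 60/114 = 0.5263
  metal: TP=19, FP=12+4+7=23, FN=5+10+8=23 → 38/84 = 0.4524
Weighted-F1 score = Σ (supportᵢ/N)·F1 scoreᵢ with N=185: (55/185)·0.4468 + (33/185)·0.4615 + (55/185)·0.5263 + (42/185)·0.4524 = 0.474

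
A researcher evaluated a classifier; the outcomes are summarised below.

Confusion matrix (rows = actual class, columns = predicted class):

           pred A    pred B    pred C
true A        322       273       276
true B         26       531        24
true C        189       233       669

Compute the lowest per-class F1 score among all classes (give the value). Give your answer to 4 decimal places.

0.4574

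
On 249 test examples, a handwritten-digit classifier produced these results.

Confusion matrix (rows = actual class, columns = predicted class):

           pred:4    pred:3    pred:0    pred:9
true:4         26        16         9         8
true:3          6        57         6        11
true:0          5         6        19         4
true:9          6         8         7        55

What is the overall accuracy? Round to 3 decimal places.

0.631

Accuracy = trace / total = (26+57+19+55=157) / 249 = 157/249 = 0.631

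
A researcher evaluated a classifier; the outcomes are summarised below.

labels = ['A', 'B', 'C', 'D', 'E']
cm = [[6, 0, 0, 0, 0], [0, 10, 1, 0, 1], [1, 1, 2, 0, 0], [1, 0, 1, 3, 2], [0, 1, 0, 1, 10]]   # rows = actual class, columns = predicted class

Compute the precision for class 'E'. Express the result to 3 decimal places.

0.769

precision = TP/(TP+FP).
E: TP=10, FP=0+1+0+2=3 → 10/13 = 0.7692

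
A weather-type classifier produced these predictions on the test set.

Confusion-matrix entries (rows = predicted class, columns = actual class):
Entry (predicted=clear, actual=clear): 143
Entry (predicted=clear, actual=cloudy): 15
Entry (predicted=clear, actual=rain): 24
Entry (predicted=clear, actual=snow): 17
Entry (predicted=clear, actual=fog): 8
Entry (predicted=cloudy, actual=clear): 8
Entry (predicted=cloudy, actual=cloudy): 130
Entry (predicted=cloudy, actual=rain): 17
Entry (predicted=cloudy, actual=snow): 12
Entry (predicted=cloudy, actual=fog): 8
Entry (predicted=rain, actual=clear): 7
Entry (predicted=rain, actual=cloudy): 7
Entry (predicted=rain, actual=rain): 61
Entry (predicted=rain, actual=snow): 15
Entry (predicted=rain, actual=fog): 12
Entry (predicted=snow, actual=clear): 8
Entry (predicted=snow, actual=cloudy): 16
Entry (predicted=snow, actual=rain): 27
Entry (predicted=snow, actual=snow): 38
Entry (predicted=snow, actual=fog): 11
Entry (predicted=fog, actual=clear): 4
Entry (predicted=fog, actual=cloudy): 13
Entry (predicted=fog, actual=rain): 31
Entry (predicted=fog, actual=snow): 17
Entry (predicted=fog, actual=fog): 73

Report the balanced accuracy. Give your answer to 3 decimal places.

Balanced accuracy = mean of per-class recall.
  clear: recall = 143/170 = 0.8412
  cloudy: recall = 130/181 = 0.7182
  rain: recall = 61/160 = 0.3813
  snow: recall = 38/99 = 0.3838
  fog: recall = 73/112 = 0.6518
Mean = (0.8412 + 0.7182 + 0.3813 + 0.3838 + 0.6518) / 5 = 0.595

0.595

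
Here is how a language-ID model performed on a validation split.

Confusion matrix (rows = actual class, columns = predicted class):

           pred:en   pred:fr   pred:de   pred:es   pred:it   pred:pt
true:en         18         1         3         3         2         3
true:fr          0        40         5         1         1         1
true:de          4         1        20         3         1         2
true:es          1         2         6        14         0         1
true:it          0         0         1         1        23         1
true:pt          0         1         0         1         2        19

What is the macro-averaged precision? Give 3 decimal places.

0.725

Per-class precision (TP/(TP+FP)):
  en: TP=18, FP=0+4+1+0+0=5 → 18/23 = 0.7826
  fr: TP=40, FP=1+1+2+0+1=5 → 40/45 = 0.8889
  de: TP=20, FP=3+5+6+1+0=15 → 20/35 = 0.5714
  es: TP=14, FP=3+1+3+1+1=9 → 14/23 = 0.6087
  it: TP=23, FP=2+1+1+0+2=6 → 23/29 = 0.7931
  pt: TP=19, FP=3+1+2+1+1=8 → 19/27 = 0.7037
Macro-precision = mean = (0.7826 + 0.8889 + 0.5714 + 0.6087 + 0.7931 + 0.7037) / 6 = 0.725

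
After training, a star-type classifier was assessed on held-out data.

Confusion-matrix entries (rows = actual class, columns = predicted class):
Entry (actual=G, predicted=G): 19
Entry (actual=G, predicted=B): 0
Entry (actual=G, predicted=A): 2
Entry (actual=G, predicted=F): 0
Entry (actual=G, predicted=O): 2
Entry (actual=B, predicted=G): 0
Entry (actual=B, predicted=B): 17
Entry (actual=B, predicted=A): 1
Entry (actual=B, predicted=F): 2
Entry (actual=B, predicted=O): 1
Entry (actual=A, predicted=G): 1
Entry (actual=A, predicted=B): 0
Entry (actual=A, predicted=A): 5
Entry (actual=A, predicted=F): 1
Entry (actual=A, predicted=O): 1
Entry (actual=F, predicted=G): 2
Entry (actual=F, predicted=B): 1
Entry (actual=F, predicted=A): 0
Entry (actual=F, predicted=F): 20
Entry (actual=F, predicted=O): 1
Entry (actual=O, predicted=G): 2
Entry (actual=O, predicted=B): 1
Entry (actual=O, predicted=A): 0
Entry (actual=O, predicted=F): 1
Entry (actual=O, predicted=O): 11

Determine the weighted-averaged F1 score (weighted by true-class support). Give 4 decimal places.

0.7922

Per-class F1 score (2·TP/(2·TP+FP+FN)):
  G: TP=19, FP=0+1+2+2=5, FN=0+2+0+2=4 → 38/47 = 0.80851
  B: TP=17, FP=0+0+1+1=2, FN=0+1+2+1=4 → 34/40 = 0.85000
  A: TP=5, FP=2+1+0+0=3, FN=1+0+1+1=3 → 10/16 = 0.62500
  F: TP=20, FP=0+2+1+1=4, FN=2+1+0+1=4 → 40/48 = 0.83333
  O: TP=11, FP=2+1+1+1=5, FN=2+1+0+1=4 → 22/31 = 0.70968
Weighted-F1 score = Σ (supportᵢ/N)·F1 scoreᵢ with N=91: (23/91)·0.80851 + (21/91)·0.85000 + (8/91)·0.62500 + (24/91)·0.83333 + (15/91)·0.70968 = 0.7922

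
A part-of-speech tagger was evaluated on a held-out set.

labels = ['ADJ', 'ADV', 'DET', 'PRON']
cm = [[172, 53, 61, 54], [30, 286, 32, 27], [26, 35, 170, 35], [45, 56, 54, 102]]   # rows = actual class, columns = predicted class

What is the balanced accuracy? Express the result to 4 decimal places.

Balanced accuracy = mean of per-class recall.
  ADJ: recall = 172/340 = 0.50588
  ADV: recall = 286/375 = 0.76267
  DET: recall = 170/266 = 0.63910
  PRON: recall = 102/257 = 0.39689
Mean = (0.50588 + 0.76267 + 0.63910 + 0.39689) / 4 = 0.5761

0.5761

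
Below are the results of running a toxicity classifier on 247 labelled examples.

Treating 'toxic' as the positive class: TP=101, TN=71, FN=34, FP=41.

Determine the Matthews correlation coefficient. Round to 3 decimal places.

0.385

MCC = (TP·TN − FP·FN) / √((TP+FP)(TP+FN)(TN+FP)(TN+FN))
Numerator = 101·71 − 41·34 = 5777
Denominator = √(142·135·112·105) = √225439200 = 15014.6329
MCC = 5777 / 15014.6329 = 0.385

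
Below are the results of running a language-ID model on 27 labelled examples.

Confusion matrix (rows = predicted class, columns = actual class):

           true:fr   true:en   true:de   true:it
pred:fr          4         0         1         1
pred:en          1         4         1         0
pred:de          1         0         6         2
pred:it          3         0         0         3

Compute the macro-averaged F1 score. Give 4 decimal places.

Per-class F1 score (2·TP/(2·TP+FP+FN)):
  fr: TP=4, FP=0+1+1=2, FN=1+1+3=5 → 8/15 = 0.53333
  en: TP=4, FP=1+1+0=2, FN=0+0+0=0 → 8/10 = 0.80000
  de: TP=6, FP=1+0+2=3, FN=1+1+0=2 → 12/17 = 0.70588
  it: TP=3, FP=3+0+0=3, FN=1+0+2=3 → 6/12 = 0.50000
Macro-F1 score = mean = (0.53333 + 0.80000 + 0.70588 + 0.50000) / 4 = 0.6348

0.6348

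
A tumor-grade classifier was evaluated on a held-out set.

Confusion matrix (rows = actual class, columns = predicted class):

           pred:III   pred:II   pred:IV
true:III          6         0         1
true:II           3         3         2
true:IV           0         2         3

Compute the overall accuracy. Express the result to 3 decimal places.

0.600

Accuracy = trace / total = (6+3+3=12) / 20 = 12/20 = 0.600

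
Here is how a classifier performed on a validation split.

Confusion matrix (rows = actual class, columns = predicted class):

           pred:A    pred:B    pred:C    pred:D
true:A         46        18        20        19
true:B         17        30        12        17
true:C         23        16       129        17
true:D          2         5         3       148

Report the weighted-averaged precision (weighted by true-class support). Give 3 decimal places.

Per-class precision (TP/(TP+FP)):
  A: TP=46, FP=17+23+2=42 → 46/88 = 0.5227
  B: TP=30, FP=18+16+5=39 → 30/69 = 0.4348
  C: TP=129, FP=20+12+3=35 → 129/164 = 0.7866
  D: TP=148, FP=19+17+17=53 → 148/201 = 0.7363
Weighted-precision = Σ (supportᵢ/N)·precisionᵢ with N=522: (103/522)·0.5227 + (76/522)·0.4348 + (185/522)·0.7866 + (158/522)·0.7363 = 0.668

0.668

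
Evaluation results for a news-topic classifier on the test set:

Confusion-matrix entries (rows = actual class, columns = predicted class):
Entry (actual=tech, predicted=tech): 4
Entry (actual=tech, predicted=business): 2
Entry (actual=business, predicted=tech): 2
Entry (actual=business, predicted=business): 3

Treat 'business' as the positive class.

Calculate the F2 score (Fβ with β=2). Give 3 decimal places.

0.600

Fβ = (1+β²)·TP / ((1+β²)·TP + β²·FN + FP), with β²=4
= 5·3 / (5·3 + 4·2 + 2) = 0.600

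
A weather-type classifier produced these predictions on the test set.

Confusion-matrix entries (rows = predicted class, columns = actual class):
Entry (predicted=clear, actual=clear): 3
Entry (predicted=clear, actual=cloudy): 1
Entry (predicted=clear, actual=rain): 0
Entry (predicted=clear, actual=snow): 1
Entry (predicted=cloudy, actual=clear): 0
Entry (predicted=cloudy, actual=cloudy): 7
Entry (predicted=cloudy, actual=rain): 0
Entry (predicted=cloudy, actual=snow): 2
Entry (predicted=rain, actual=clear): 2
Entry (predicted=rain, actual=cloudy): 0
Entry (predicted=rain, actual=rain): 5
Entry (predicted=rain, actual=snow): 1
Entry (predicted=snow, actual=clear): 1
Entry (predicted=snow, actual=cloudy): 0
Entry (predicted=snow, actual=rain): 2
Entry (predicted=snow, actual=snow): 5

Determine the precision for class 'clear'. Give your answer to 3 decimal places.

One-vs-rest for 'clear': TP = diagonal; FP = other classes predicted 'clear'; FN = 'clear' predicted as other.
precision = TP/(TP+FP).
clear: TP=3, FP=1+0+1=2 → 3/5 = 0.6000

0.600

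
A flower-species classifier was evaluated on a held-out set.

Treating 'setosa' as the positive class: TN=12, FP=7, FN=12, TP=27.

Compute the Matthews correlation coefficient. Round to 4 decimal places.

0.3086

MCC = (TP·TN − FP·FN) / √((TP+FP)(TP+FN)(TN+FP)(TN+FN))
Numerator = 27·12 − 7·12 = 240
Denominator = √(34·39·19·24) = √604656 = 777.5963
MCC = 240 / 777.5963 = 0.3086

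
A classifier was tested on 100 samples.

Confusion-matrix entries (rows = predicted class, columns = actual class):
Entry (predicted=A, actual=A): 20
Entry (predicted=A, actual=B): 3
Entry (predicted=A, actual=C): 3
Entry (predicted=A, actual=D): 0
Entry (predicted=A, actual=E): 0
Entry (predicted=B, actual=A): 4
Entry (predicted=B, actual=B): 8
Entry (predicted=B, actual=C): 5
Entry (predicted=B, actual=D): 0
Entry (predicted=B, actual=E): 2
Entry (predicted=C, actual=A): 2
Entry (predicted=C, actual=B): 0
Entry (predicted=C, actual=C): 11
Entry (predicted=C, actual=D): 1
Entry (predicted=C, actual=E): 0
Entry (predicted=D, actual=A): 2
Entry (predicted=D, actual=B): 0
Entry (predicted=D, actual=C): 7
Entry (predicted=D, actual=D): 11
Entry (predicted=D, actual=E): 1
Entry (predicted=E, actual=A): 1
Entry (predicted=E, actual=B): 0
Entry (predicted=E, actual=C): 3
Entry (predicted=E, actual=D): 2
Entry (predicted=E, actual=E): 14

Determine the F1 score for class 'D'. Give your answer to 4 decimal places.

One-vs-rest for 'D': TP = diagonal; FP = other classes predicted 'D'; FN = 'D' predicted as other.
F1 score = 2·TP/(2·TP+FP+FN).
D: TP=11, FP=2+0+7+1=10, FN=0+0+1+2=3 → 22/35 = 0.62857

0.6286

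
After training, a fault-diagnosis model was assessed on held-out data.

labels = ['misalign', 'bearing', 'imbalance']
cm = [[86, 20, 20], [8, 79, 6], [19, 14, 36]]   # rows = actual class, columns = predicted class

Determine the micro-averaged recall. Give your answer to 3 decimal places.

0.698

Micro-averaging pools counts across classes: ΣTP=201, ΣFP=87, ΣFN=87.
Micro-recall = TP/(TP+FN) on pooled counts = 0.698 (equals overall accuracy in single-label multiclass).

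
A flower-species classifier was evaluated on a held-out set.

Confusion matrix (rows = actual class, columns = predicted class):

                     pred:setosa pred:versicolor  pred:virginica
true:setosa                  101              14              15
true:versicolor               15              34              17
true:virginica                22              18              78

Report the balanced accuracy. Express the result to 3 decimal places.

Balanced accuracy = mean of per-class recall.
  setosa: recall = 101/130 = 0.7769
  versicolor: recall = 34/66 = 0.5152
  virginica: recall = 78/118 = 0.6610
Mean = (0.7769 + 0.5152 + 0.6610) / 3 = 0.651

0.651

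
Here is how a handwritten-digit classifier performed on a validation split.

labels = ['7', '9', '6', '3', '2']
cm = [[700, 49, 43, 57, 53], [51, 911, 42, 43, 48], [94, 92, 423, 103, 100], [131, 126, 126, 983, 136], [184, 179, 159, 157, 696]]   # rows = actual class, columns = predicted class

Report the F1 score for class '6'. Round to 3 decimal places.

Take TP from the diagonal, FP from the rest of the '6' prediction marginal, FN from the rest of the '6' actual marginal.
F1 score = 2·TP/(2·TP+FP+FN).
6: TP=423, FP=43+42+126+159=370, FN=94+92+103+100=389 → 846/1605 = 0.5271

0.527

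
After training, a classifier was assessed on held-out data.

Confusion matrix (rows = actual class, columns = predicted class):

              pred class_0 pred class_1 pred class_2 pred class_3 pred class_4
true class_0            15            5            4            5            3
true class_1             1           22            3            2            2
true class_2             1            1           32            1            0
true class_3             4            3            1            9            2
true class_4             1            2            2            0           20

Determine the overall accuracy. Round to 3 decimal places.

Accuracy = trace / total = (15+22+32+9+20=98) / 141 = 98/141 = 0.695

0.695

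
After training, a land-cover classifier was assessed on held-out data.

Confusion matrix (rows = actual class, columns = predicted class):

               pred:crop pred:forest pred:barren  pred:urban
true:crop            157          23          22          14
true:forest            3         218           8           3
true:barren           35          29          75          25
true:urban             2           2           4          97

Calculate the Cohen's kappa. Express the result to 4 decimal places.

0.6758

Observed agreement pₒ = trace/N = 547/717 = 0.76290
Expected agreement pₑ = Σ (rowᵢ·colᵢ)/N² = (216·197 + 232·272 + 164·109 + 105·139)/717² = 0.26868
κ = (pₒ − pₑ)/(1 − pₑ) = (0.76290 − 0.26868)/(1 − 0.26868) = 0.6758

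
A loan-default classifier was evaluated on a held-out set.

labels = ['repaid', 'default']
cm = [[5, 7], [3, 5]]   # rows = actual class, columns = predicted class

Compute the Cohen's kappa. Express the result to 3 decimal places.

Observed agreement pₒ = trace/N = 10/20 = 0.5000
Expected agreement pₑ = Σ (rowᵢ·colᵢ)/N² = (12·8 + 8·12)/20² = 0.4800
κ = (pₒ − pₑ)/(1 − pₑ) = (0.5000 − 0.4800)/(1 − 0.4800) = 0.038

0.038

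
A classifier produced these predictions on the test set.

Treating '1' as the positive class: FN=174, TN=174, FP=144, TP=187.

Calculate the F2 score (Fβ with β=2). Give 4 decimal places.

0.5268

Fβ = (1+β²)·TP / ((1+β²)·TP + β²·FN + FP), with β²=4
= 5·187 / (5·187 + 4·174 + 144) = 0.5268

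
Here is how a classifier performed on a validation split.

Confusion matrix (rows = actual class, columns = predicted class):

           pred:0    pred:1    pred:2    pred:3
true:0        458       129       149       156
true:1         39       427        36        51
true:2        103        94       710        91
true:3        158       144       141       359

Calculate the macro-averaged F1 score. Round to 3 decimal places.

Per-class F1 score (2·TP/(2·TP+FP+FN)):
  0: TP=458, FP=39+103+158=300, FN=129+149+156=434 → 916/1650 = 0.5552
  1: TP=427, FP=129+94+144=367, FN=39+36+51=126 → 854/1347 = 0.6340
  2: TP=710, FP=149+36+141=326, FN=103+94+91=288 → 1420/2034 = 0.6981
  3: TP=359, FP=156+51+91=298, FN=158+144+141=443 → 718/1459 = 0.4921
Macro-F1 score = mean = (0.5552 + 0.6340 + 0.6981 + 0.4921) / 4 = 0.595

0.595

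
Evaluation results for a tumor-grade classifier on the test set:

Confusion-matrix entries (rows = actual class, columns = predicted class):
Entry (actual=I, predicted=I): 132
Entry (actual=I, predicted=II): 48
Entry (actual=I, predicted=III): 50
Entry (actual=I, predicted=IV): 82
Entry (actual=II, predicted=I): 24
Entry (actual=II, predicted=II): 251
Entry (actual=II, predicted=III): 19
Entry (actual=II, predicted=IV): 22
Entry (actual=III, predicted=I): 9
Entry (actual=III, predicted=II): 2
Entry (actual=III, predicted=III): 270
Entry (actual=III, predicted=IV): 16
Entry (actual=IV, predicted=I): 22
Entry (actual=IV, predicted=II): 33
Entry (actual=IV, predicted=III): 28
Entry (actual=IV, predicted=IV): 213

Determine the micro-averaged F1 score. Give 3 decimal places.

Micro-averaging pools counts across classes: ΣTP=866, ΣFP=355, ΣFN=355.
Micro-F1 score = 2·TP/(2·TP+FP+FN) on pooled counts = 0.709 (equals overall accuracy in single-label multiclass).

0.709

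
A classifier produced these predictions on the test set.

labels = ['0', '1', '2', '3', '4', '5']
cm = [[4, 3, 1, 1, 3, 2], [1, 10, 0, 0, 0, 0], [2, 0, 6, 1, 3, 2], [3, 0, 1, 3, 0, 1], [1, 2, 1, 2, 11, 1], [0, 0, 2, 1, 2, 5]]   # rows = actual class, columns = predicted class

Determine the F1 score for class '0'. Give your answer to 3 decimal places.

0.320

F1 score = 2·TP/(2·TP+FP+FN).
0: TP=4, FP=1+2+3+1+0=7, FN=3+1+1+3+2=10 → 8/25 = 0.3200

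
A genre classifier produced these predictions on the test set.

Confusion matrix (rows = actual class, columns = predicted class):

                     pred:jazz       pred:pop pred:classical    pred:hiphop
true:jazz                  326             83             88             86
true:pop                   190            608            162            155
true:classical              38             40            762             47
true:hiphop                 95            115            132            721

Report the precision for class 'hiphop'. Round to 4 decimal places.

One-vs-rest for 'hiphop': TP = diagonal; FP = other classes predicted 'hiphop'; FN = 'hiphop' predicted as other.
precision = TP/(TP+FP).
hiphop: TP=721, FP=86+155+47=288 → 721/1009 = 0.71457

0.7146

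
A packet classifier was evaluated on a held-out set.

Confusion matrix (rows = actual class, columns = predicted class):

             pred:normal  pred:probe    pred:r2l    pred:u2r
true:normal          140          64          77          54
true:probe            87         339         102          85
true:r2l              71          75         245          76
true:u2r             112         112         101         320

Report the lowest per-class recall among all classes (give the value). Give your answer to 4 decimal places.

0.4179

Per-class recall (TP/(TP+FN)):
  normal: TP=140, FN=64+77+54=195 → 140/335 = 0.41791
  probe: TP=339, FN=87+102+85=274 → 339/613 = 0.55302
  r2l: TP=245, FN=71+75+76=222 → 245/467 = 0.52463
  u2r: TP=320, FN=112+112+101=325 → 320/645 = 0.49612
Lowest is class 'normal' with recall = 0.4179.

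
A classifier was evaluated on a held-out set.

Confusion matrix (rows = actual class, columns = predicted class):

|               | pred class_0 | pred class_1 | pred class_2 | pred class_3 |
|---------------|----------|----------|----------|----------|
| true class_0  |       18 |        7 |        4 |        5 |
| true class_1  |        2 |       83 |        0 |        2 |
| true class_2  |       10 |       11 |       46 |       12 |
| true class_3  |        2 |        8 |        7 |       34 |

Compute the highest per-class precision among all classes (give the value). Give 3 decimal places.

0.807

Per-class precision (TP/(TP+FP)):
  class_0: TP=18, FP=2+10+2=14 → 18/32 = 0.5625
  class_1: TP=83, FP=7+11+8=26 → 83/109 = 0.7615
  class_2: TP=46, FP=4+0+7=11 → 46/57 = 0.8070
  class_3: TP=34, FP=5+2+12=19 → 34/53 = 0.6415
Highest is class 'class_2' with precision = 0.807.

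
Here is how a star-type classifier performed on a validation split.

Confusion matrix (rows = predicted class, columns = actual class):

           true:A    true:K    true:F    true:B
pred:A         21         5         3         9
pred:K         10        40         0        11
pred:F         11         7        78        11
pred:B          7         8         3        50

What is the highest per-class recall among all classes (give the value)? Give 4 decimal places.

0.9286

Per-class recall (TP/(TP+FN)):
  A: TP=21, FN=10+11+7=28 → 21/49 = 0.42857
  K: TP=40, FN=5+7+8=20 → 40/60 = 0.66667
  F: TP=78, FN=3+0+3=6 → 78/84 = 0.92857
  B: TP=50, FN=9+11+11=31 → 50/81 = 0.61728
Highest is class 'F' with recall = 0.9286.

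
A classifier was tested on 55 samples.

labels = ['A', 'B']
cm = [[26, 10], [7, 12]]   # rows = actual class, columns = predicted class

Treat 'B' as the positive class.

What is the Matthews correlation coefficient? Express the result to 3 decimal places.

MCC = (TP·TN − FP·FN) / √((TP+FP)(TP+FN)(TN+FP)(TN+FN))
Numerator = 12·26 − 10·7 = 242
Denominator = √(22·19·36·33) = √496584 = 704.6872
MCC = 242 / 704.6872 = 0.343

0.343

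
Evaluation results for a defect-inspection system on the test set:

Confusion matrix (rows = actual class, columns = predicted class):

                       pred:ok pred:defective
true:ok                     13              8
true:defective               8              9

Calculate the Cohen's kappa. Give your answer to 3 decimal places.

0.148

Observed agreement pₒ = trace/N = 22/38 = 0.5789
Expected agreement pₑ = Σ (rowᵢ·colᵢ)/N² = (21·21 + 17·17)/38² = 0.5055
κ = (pₒ − pₑ)/(1 − pₑ) = (0.5789 − 0.5055)/(1 − 0.5055) = 0.148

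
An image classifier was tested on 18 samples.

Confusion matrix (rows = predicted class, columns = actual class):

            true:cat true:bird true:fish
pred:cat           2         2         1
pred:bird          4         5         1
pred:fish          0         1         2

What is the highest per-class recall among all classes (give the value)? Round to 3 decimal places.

Per-class recall (TP/(TP+FN)):
  cat: TP=2, FN=4+0=4 → 2/6 = 0.3333
  bird: TP=5, FN=2+1=3 → 5/8 = 0.6250
  fish: TP=2, FN=1+1=2 → 2/4 = 0.5000
Highest is class 'bird' with recall = 0.625.

0.625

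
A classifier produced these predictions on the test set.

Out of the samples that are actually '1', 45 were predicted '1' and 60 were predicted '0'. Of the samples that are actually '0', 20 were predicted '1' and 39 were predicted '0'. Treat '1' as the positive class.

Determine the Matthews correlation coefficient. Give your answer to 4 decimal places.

MCC = (TP·TN − FP·FN) / √((TP+FP)(TP+FN)(TN+FP)(TN+FN))
Numerator = 45·39 − 20·60 = 555
Denominator = √(65·105·59·99) = √39864825 = 6313.8598
MCC = 555 / 6313.8598 = 0.0879

0.0879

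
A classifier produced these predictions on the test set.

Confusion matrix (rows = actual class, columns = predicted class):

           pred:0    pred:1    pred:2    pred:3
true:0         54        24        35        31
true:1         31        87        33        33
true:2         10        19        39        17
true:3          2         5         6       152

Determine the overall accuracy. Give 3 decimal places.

Accuracy = trace / total = (54+87+39+152=332) / 578 = 332/578 = 0.574

0.574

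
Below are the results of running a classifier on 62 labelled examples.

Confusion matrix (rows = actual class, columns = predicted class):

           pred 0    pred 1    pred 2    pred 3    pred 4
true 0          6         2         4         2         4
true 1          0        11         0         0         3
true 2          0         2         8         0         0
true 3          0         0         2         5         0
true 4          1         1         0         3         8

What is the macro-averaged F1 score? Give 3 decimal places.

0.608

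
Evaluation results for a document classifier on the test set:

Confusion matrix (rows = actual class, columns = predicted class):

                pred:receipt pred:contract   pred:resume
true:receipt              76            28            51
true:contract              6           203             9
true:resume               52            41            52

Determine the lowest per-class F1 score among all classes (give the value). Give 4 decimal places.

0.4047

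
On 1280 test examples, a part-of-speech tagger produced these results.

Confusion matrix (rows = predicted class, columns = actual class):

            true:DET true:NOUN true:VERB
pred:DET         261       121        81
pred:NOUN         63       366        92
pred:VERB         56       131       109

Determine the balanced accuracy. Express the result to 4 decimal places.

Balanced accuracy = mean of per-class recall.
  DET: recall = 261/380 = 0.68684
  NOUN: recall = 366/618 = 0.59223
  VERB: recall = 109/282 = 0.38652
Mean = (0.68684 + 0.59223 + 0.38652) / 3 = 0.5552

0.5552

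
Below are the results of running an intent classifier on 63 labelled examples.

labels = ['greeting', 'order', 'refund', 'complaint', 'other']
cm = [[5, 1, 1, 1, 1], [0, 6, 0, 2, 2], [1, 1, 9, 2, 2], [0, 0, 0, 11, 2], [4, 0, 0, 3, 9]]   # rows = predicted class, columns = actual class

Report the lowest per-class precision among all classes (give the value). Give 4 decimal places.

0.5556

Per-class precision (TP/(TP+FP)):
  greeting: TP=5, FP=1+1+1+1=4 → 5/9 = 0.55556
  order: TP=6, FP=0+0+2+2=4 → 6/10 = 0.60000
  refund: TP=9, FP=1+1+2+2=6 → 9/15 = 0.60000
  complaint: TP=11, FP=0+0+0+2=2 → 11/13 = 0.84615
  other: TP=9, FP=4+0+0+3=7 → 9/16 = 0.56250
Lowest is class 'greeting' with precision = 0.5556.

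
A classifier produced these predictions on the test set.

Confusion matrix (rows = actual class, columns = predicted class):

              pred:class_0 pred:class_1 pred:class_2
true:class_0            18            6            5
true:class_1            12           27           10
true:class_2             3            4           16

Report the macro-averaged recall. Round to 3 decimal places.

0.622

Per-class recall (TP/(TP+FN)):
  class_0: TP=18, FN=6+5=11 → 18/29 = 0.6207
  class_1: TP=27, FN=12+10=22 → 27/49 = 0.5510
  class_2: TP=16, FN=3+4=7 → 16/23 = 0.6957
Macro-recall = mean = (0.6207 + 0.5510 + 0.6957) / 3 = 0.622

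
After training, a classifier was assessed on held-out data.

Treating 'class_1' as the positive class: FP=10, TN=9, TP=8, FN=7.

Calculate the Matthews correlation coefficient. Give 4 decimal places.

MCC = (TP·TN − FP·FN) / √((TP+FP)(TP+FN)(TN+FP)(TN+FN))
Numerator = 8·9 − 10·7 = 2
Denominator = √(18·15·19·16) = √82080 = 286.4961
MCC = 2 / 286.4961 = 0.0070

0.0070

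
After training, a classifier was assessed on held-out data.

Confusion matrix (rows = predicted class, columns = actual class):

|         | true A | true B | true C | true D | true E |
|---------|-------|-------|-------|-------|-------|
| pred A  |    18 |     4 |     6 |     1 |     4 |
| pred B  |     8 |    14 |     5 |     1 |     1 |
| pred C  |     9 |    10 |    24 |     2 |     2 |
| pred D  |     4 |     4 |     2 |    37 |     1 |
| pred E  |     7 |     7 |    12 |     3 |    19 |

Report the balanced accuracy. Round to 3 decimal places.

Balanced accuracy = mean of per-class recall.
  A: recall = 18/46 = 0.3913
  B: recall = 14/39 = 0.3590
  C: recall = 24/49 = 0.4898
  D: recall = 37/44 = 0.8409
  E: recall = 19/27 = 0.7037
Mean = (0.3913 + 0.3590 + 0.4898 + 0.8409 + 0.7037) / 5 = 0.557

0.557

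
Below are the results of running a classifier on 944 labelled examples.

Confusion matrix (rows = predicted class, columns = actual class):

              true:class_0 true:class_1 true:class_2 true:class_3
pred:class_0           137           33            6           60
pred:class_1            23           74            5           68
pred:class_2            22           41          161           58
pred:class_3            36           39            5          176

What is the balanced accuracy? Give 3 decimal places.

0.605

Balanced accuracy = mean of per-class recall.
  class_0: recall = 137/218 = 0.6284
  class_1: recall = 74/187 = 0.3957
  class_2: recall = 161/177 = 0.9096
  class_3: recall = 176/362 = 0.4862
Mean = (0.6284 + 0.3957 + 0.9096 + 0.4862) / 4 = 0.605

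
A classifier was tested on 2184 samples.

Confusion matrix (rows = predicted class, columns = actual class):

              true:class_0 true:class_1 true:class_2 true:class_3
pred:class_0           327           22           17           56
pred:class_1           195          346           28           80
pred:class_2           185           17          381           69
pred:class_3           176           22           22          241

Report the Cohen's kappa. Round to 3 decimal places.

0.466

Observed agreement pₒ = trace/N = 1295/2184 = 0.5929
Expected agreement pₑ = Σ (rowᵢ·colᵢ)/N² = (883·422 + 407·649 + 448·652 + 446·461)/2184² = 0.2378
κ = (pₒ − pₑ)/(1 − pₑ) = (0.5929 − 0.2378)/(1 − 0.2378) = 0.466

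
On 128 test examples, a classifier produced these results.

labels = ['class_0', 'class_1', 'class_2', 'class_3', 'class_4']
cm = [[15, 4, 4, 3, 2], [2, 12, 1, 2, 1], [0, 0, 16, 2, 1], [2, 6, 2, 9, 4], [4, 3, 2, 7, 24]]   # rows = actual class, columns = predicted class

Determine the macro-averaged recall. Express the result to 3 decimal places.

0.607

Per-class recall (TP/(TP+FN)):
  class_0: TP=15, FN=4+4+3+2=13 → 15/28 = 0.5357
  class_1: TP=12, FN=2+1+2+1=6 → 12/18 = 0.6667
  class_2: TP=16, FN=0+0+2+1=3 → 16/19 = 0.8421
  class_3: TP=9, FN=2+6+2+4=14 → 9/23 = 0.3913
  class_4: TP=24, FN=4+3+2+7=16 → 24/40 = 0.6000
Macro-recall = mean = (0.5357 + 0.6667 + 0.8421 + 0.3913 + 0.6000) / 5 = 0.607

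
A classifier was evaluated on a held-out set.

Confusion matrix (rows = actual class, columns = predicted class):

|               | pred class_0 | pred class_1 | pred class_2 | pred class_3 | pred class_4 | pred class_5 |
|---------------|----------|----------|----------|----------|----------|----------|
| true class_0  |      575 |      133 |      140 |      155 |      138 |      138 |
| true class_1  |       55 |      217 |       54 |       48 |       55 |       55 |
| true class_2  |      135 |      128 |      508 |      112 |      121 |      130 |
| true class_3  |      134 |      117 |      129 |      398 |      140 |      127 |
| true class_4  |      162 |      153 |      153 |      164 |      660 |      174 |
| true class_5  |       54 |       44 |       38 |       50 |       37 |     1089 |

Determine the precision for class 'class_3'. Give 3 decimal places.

0.429

precision = TP/(TP+FP).
class_3: TP=398, FP=155+48+112+164+50=529 → 398/927 = 0.4293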